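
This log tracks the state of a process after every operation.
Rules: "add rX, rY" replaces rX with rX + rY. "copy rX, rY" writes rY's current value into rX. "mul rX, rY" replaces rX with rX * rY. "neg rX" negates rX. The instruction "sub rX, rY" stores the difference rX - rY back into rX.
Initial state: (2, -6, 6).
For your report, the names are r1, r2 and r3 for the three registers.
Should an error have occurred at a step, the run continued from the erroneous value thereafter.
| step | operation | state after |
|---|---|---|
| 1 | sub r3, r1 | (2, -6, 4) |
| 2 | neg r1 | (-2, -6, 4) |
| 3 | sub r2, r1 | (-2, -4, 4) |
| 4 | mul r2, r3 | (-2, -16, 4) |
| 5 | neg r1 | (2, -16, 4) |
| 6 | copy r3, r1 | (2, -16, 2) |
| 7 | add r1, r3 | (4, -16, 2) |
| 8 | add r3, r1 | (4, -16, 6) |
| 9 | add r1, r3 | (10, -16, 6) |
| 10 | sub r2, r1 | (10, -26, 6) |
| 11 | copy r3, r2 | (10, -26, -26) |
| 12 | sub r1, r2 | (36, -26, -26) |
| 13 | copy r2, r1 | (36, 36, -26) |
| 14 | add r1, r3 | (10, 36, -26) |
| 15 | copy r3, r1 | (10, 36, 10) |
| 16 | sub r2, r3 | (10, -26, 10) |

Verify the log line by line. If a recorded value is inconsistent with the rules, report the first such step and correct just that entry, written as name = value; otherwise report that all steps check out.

step 16, r2 = 26

1. r3 = 6 - 2 = 4 (exactly as logged)
2. r1 = -(2) = -2 (consistent with the log)
3. r2 = -6 - -2 = -4 (exactly as logged)
4. r2 = -4 * 4 = -16 (in agreement)
5. r1 = -(-2) = 2 (same as recorded)
6. r3 = 2 (no discrepancy)
7. r1 = 2 + 2 = 4 (in agreement)
8. r3 = 2 + 4 = 6 (confirmed correct)
9. r1 = 4 + 6 = 10 (agrees with the log)
10. r2 = -16 - 10 = -26 (verified)
11. r3 = -26 (no discrepancy)
12. r1 = 10 - -26 = 36 (in agreement)
13. r2 = 36 (same as recorded)
14. r1 = 36 + -26 = 10 (agrees with the log)
15. r3 = 10 (verified)
16. r2 = 36 - 10 = 26 (first mismatch against the log)
First incorrect step: 16; the correct value is r2 = 26.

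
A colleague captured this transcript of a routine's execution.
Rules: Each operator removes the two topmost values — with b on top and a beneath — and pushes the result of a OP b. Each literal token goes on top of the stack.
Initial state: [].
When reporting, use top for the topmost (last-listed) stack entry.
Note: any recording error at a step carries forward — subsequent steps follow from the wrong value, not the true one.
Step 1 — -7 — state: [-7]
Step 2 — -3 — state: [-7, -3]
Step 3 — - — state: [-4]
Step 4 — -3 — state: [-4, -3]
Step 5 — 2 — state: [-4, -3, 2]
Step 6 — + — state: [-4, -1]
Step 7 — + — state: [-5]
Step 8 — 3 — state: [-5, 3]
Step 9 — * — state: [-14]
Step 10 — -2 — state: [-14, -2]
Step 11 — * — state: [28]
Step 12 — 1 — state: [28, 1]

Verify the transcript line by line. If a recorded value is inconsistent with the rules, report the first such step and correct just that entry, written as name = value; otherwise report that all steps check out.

step 1: push -7: top = -7 -> no discrepancy
step 2: push -3: top = -3 -> matches
step 3: -7 - -3 = -4 -> in agreement
step 4: push -3: top = -3 -> matches
step 5: push 2: top = 2 -> consistent with the transcript
step 6: -3 + 2 = -1 -> no discrepancy
step 7: -4 + -1 = -5 -> no discrepancy
step 8: push 3: top = 3 -> exactly as logged
step 9: -5 * 3 = -15 -> the entry is off here
Conclusion: step 9 carries the first error; the entry should be top = -15.

step 9, top = -15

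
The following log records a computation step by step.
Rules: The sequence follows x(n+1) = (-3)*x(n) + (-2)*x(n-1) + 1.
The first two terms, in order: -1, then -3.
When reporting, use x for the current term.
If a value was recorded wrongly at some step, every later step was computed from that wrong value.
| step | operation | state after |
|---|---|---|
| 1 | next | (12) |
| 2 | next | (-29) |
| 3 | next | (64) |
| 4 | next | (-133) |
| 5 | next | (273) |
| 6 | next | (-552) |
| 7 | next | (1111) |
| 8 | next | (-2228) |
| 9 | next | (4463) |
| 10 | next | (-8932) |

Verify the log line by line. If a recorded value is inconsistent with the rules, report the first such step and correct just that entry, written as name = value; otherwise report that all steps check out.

step 5, x = 272

Recomputing the run from the initial state:
step 1: x = 12
step 2: x = -29
step 3: x = 64
step 4: x = -133
step 5: x = 272
step 6: x = -549
step 7: x = 1104
step 8: x = -2213
step 9: x = 4432
step 10: x = -8869
The first disagreement with the log is at step 5, where the value should be x = 272.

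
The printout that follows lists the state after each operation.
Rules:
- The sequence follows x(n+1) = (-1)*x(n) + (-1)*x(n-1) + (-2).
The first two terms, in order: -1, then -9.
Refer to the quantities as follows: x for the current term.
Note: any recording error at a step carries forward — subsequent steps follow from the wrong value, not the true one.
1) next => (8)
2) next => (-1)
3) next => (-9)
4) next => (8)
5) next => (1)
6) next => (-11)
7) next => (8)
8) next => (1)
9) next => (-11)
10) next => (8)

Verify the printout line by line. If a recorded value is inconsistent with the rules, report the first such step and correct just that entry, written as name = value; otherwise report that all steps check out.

step 5, x = -1

Step 1: x = -1*(-9) + (-1)*(-1) + (-2) = 8 — verified.
Step 2: x = -1*(8) + (-1)*(-9) + (-2) = -1 — matches.
Step 3: x = -1*(-1) + (-1)*(8) + (-2) = -9 — matches.
Step 4: x = -1*(-9) + (-1)*(-1) + (-2) = 8 — in agreement.
Step 5: x = -1*(8) + (-1)*(-9) + (-2) = -1 — the entry is off here.
The audit stops at step 5: the recorded entry is wrong and should be x = -1.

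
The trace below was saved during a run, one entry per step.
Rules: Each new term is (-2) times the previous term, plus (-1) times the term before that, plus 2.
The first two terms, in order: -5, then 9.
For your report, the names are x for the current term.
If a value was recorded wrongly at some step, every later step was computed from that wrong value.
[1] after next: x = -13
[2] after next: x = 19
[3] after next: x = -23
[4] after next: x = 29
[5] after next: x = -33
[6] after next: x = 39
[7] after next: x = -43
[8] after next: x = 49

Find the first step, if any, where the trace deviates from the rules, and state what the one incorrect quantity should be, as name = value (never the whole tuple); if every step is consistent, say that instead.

step 1, x = -11

Recomputing the run from the initial state:
step 1: x = -11
step 2: x = 15
step 3: x = -17
step 4: x = 21
step 5: x = -23
step 6: x = 27
step 7: x = -29
step 8: x = 33
The first disagreement with the trace is at step 1, where the value should be x = -11.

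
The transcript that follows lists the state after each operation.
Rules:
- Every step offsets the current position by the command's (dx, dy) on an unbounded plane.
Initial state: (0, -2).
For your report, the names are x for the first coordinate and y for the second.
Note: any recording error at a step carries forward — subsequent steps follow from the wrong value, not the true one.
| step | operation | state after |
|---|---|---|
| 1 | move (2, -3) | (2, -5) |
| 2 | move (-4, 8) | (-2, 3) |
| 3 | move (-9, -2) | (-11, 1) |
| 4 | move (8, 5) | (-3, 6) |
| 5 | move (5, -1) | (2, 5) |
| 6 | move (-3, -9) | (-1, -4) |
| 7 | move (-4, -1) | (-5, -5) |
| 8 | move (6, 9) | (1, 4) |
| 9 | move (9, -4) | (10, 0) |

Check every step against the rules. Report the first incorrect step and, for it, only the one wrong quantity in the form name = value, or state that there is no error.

no error

step 1: x = 0 + (2) = 2, y = -2 + (-3) = -5 -> checks out
step 2: x = 2 + (-4) = -2, y = -5 + (8) = 3 -> consistent with the transcript
step 3: x = -2 + (-9) = -11, y = 3 + (-2) = 1 -> matches
step 4: x = -11 + (8) = -3, y = 1 + (5) = 6 -> in agreement
step 5: x = -3 + (5) = 2, y = 6 + (-1) = 5 -> exactly as logged
step 6: x = 2 + (-3) = -1, y = 5 + (-9) = -4 -> matches
step 7: x = -1 + (-4) = -5, y = -4 + (-1) = -5 -> no discrepancy
step 8: x = -5 + (6) = 1, y = -5 + (9) = 4 -> same as recorded
step 9: x = 1 + (9) = 10, y = 4 + (-4) = 0 -> matches
Nothing is out of place; the run is error-free.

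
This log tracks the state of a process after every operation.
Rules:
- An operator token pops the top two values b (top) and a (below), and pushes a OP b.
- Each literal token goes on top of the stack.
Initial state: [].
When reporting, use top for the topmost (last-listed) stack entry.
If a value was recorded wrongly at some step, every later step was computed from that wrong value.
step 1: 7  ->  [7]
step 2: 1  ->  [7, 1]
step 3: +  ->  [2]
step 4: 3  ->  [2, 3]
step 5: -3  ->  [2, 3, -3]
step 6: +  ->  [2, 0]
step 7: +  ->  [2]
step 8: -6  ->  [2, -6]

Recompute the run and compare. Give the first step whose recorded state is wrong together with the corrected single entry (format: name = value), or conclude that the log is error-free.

Step 1: push 7: top = 7 — agrees with the log.
Step 2: push 1: top = 1 — verified.
Step 3: 7 + 1 = 8 — first mismatch against the log.
The earliest wrong entry is at step 3: it should read top = 8.

step 3, top = 8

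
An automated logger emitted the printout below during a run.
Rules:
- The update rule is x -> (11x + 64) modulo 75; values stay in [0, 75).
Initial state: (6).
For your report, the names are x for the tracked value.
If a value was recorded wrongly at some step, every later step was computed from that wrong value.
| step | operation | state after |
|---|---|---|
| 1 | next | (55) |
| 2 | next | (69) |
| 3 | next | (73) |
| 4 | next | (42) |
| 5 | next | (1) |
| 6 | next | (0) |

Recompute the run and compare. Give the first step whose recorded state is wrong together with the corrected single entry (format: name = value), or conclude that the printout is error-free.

Recomputing the run from the initial state:
step 1: x = 55
step 2: x = 69
step 3: x = 73
step 4: x = 42
step 5: x = 1
step 6: x = 0
This matches the printout at every step.

no error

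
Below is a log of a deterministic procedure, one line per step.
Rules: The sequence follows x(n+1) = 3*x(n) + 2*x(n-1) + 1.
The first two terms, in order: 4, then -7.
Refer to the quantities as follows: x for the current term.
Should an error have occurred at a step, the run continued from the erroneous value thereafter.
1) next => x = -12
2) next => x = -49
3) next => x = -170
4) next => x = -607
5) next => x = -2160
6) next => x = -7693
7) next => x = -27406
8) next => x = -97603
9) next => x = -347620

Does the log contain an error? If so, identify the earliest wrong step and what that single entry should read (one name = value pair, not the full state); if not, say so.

Recomputing the run from the initial state:
step 1: x = -12
step 2: x = -49
step 3: x = -170
step 4: x = -607
step 5: x = -2160
step 6: x = -7693
step 7: x = -27398
step 8: x = -97579
step 9: x = -347532
The first disagreement with the log is at step 7, where the value should be x = -27398.

step 7, x = -27398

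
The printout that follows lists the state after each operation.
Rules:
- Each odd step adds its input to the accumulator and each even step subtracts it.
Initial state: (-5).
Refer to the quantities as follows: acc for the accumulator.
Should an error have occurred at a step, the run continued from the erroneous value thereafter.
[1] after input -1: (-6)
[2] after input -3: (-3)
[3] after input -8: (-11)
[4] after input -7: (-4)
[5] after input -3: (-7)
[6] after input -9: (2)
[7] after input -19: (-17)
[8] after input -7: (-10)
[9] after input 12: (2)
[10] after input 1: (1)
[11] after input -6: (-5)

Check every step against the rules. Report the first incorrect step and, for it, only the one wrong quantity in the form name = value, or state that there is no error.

1. acc = -5 + -1 = -6 (matches)
2. acc = -6 - -3 = -3 (verified)
3. acc = -3 + -8 = -11 (in agreement)
4. acc = -11 - -7 = -4 (agrees with the printout)
5. acc = -4 + -3 = -7 (no discrepancy)
6. acc = -7 - -9 = 2 (agrees with the printout)
7. acc = 2 + -19 = -17 (no discrepancy)
8. acc = -17 - -7 = -10 (consistent with the printout)
9. acc = -10 + 12 = 2 (matches)
10. acc = 2 - 1 = 1 (exactly as logged)
11. acc = 1 + -6 = -5 (in agreement)
All steps check out; nothing to correct.

no error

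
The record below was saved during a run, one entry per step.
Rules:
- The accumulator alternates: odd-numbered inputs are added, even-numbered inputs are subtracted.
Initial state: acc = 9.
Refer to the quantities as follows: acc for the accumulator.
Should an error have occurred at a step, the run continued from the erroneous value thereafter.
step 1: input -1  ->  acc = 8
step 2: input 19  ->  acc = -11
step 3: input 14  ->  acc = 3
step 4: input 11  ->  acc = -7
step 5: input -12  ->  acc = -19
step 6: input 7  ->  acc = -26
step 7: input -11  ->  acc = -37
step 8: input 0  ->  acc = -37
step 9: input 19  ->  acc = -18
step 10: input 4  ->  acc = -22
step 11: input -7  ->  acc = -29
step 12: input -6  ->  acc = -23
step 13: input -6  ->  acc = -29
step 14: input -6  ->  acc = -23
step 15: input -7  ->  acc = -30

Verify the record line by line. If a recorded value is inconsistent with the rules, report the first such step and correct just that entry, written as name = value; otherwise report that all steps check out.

step 4, acc = -8

Step 1: acc = 9 + -1 = 8 — agrees with the record.
Step 2: acc = 8 - 19 = -11 — verified.
Step 3: acc = -11 + 14 = 3 — in agreement.
Step 4: acc = 3 - 11 = -8 — not what was recorded.
Step 4 is the first one off; corrected, acc = -8.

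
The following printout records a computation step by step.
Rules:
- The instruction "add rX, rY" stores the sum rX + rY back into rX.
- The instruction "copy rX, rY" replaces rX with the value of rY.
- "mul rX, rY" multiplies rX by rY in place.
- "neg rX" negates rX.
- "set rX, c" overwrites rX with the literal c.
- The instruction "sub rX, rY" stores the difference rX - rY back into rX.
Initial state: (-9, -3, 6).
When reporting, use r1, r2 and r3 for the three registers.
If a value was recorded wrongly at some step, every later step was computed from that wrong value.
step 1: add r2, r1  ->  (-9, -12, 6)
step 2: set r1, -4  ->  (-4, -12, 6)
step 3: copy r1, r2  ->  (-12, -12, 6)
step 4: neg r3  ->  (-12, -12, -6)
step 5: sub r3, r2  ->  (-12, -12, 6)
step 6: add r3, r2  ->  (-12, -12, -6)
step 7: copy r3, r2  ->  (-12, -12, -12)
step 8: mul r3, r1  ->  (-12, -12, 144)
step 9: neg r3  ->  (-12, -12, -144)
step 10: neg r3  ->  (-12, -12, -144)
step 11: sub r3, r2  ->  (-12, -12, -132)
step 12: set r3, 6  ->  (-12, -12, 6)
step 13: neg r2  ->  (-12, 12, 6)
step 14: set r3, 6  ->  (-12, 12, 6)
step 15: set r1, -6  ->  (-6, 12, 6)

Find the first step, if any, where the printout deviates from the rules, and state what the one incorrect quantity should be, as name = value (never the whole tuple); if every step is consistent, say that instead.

step 10, r3 = 144

Step 1: r2 = -3 + -9 = -12 — in agreement.
Step 2: r1 = -4 — in agreement.
Step 3: r1 = -12 — matches.
Step 4: r3 = -(6) = -6 — matches.
Step 5: r3 = -6 - -12 = 6 — in agreement.
Step 6: r3 = 6 + -12 = -6 — consistent with the printout.
Step 7: r3 = -12 — exactly as logged.
Step 8: r3 = -12 * -12 = 144 — same as recorded.
Step 9: r3 = -(144) = -144 — matches.
Step 10: r3 = -(-144) = 144 — first mismatch against the printout.
So the first discrepancy is step 10, where the right value is r3 = 144.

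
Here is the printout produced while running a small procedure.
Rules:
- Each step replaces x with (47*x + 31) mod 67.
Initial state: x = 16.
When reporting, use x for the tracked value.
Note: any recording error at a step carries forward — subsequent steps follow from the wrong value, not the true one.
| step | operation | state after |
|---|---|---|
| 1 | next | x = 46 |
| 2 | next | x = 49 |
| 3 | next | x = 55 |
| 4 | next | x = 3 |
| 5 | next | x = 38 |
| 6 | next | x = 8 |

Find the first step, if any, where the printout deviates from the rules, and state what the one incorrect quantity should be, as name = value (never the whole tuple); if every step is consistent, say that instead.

Recomputing the run from the initial state:
step 1: x = 46
step 2: x = 49
step 3: x = 56
step 4: x = 50
step 5: x = 36
step 6: x = 48
The first disagreement with the printout is at step 3, where the value should be x = 56.

step 3, x = 56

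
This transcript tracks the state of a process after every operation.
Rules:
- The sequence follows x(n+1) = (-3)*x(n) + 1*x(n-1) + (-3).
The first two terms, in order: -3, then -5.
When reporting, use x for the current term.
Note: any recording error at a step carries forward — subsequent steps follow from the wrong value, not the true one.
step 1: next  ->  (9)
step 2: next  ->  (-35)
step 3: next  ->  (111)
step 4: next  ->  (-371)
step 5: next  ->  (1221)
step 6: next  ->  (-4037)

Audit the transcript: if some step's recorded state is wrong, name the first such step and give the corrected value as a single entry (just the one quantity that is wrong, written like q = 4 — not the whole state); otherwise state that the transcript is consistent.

no error

Recomputing the run from the initial state:
step 1: x = 9
step 2: x = -35
step 3: x = 111
step 4: x = -371
step 5: x = 1221
step 6: x = -4037
This matches the transcript at every step.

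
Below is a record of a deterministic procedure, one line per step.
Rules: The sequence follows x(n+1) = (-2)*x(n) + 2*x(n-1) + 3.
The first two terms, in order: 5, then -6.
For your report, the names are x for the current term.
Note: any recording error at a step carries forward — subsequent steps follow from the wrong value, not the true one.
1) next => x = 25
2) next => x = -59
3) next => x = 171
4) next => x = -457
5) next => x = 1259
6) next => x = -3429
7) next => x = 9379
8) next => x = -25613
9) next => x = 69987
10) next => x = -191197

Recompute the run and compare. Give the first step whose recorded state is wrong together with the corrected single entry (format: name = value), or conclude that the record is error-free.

no error

step 1: x = -2*(-6) + (2)*(5) + (3) = 25 -> same as recorded
step 2: x = -2*(25) + (2)*(-6) + (3) = -59 -> verified
step 3: x = -2*(-59) + (2)*(25) + (3) = 171 -> verified
step 4: x = -2*(171) + (2)*(-59) + (3) = -457 -> confirmed correct
step 5: x = -2*(-457) + (2)*(171) + (3) = 1259 -> same as recorded
step 6: x = -2*(1259) + (2)*(-457) + (3) = -3429 -> agrees with the record
step 7: x = -2*(-3429) + (2)*(1259) + (3) = 9379 -> verified
step 8: x = -2*(9379) + (2)*(-3429) + (3) = -25613 -> same as recorded
step 9: x = -2*(-25613) + (2)*(9379) + (3) = 69987 -> consistent with the record
step 10: x = -2*(69987) + (2)*(-25613) + (3) = -191197 -> no discrepancy
Every step is consistent.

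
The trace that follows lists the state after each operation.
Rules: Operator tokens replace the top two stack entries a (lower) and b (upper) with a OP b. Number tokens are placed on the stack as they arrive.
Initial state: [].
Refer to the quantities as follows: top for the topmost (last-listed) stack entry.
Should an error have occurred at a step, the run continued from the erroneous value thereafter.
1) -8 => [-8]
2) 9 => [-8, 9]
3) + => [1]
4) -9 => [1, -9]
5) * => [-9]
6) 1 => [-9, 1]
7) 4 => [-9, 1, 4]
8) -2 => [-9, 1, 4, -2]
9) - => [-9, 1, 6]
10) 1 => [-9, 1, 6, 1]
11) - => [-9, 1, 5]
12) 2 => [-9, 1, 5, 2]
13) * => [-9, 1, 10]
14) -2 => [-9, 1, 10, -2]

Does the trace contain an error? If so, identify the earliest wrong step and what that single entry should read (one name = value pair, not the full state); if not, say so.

no error

step 1: push -8: top = -8 -> agrees with the trace
step 2: push 9: top = 9 -> consistent with the trace
step 3: -8 + 9 = 1 -> agrees with the trace
step 4: push -9: top = -9 -> same as recorded
step 5: 1 * -9 = -9 -> checks out
step 6: push 1: top = 1 -> matches
step 7: push 4: top = 4 -> exactly as logged
step 8: push -2: top = -2 -> exactly as logged
step 9: 4 - -2 = 6 -> consistent with the trace
step 10: push 1: top = 1 -> agrees with the trace
step 11: 6 - 1 = 5 -> same as recorded
step 12: push 2: top = 2 -> in agreement
step 13: 5 * 2 = 10 -> consistent with the trace
step 14: push -2: top = -2 -> agrees with the trace
All entries verified; no error found.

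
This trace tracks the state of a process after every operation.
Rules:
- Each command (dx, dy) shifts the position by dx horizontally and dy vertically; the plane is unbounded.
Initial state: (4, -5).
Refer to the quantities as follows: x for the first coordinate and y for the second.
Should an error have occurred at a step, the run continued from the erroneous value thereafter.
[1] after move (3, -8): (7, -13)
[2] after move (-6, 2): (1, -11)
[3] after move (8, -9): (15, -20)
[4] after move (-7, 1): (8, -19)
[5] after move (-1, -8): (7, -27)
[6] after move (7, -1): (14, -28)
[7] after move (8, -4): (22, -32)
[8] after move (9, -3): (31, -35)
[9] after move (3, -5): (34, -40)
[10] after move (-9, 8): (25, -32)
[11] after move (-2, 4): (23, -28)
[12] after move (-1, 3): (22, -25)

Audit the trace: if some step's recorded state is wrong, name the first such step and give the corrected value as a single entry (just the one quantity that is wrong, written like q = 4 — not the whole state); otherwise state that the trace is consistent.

1. x = 4 + (3) = 7, y = -5 + (-8) = -13 (no discrepancy)
2. x = 7 + (-6) = 1, y = -13 + (2) = -11 (in agreement)
3. x = 1 + (8) = 9, y = -11 + (-9) = -20 (the trace disagrees here)
First incorrect step: 3; the correct value is x = 9.

step 3, x = 9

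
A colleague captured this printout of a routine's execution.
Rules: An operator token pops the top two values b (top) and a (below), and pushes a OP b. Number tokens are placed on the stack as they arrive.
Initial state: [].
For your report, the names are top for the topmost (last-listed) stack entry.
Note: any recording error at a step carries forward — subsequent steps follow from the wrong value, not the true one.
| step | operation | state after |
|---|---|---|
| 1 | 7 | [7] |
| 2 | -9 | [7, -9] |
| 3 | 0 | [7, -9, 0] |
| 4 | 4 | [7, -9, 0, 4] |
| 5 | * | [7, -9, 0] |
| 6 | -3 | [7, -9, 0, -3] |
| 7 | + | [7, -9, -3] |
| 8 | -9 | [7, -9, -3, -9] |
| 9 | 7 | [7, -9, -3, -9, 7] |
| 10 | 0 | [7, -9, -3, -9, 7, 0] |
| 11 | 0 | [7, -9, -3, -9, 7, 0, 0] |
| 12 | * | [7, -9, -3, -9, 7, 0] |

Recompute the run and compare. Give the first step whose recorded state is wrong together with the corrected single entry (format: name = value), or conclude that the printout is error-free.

Recomputing the run from the initial state:
step 1: [7]
step 2: [7, -9]
step 3: [7, -9, 0]
step 4: [7, -9, 0, 4]
step 5: [7, -9, 0]
step 6: [7, -9, 0, -3]
step 7: [7, -9, -3]
step 8: [7, -9, -3, -9]
step 9: [7, -9, -3, -9, 7]
step 10: [7, -9, -3, -9, 7, 0]
step 11: [7, -9, -3, -9, 7, 0, 0]
step 12: [7, -9, -3, -9, 7, 0]
This matches the printout at every step.

no error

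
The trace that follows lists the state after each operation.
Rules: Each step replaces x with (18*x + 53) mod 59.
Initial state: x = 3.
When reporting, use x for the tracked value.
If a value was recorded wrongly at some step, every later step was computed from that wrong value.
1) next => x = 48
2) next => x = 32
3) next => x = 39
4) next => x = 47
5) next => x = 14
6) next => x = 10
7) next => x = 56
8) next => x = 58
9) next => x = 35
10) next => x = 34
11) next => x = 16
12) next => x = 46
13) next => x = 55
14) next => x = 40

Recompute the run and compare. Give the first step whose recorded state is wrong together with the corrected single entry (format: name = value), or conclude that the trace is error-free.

no error

Step 1: x = (18*3 + 53) mod 59 = 48 — matches.
Step 2: x = (18*48 + 53) mod 59 = 32 — verified.
Step 3: x = (18*32 + 53) mod 59 = 39 — confirmed correct.
Step 4: x = (18*39 + 53) mod 59 = 47 — agrees with the trace.
Step 5: x = (18*47 + 53) mod 59 = 14 — in agreement.
Step 6: x = (18*14 + 53) mod 59 = 10 — agrees with the trace.
Step 7: x = (18*10 + 53) mod 59 = 56 — no discrepancy.
Step 8: x = (18*56 + 53) mod 59 = 58 — confirmed correct.
Step 9: x = (18*58 + 53) mod 59 = 35 — exactly as logged.
Step 10: x = (18*35 + 53) mod 59 = 34 — same as recorded.
Step 11: x = (18*34 + 53) mod 59 = 16 — matches.
Step 12: x = (18*16 + 53) mod 59 = 46 — confirmed correct.
Step 13: x = (18*46 + 53) mod 59 = 55 — in agreement.
Step 14: x = (18*55 + 53) mod 59 = 40 — same as recorded.
Every step is consistent.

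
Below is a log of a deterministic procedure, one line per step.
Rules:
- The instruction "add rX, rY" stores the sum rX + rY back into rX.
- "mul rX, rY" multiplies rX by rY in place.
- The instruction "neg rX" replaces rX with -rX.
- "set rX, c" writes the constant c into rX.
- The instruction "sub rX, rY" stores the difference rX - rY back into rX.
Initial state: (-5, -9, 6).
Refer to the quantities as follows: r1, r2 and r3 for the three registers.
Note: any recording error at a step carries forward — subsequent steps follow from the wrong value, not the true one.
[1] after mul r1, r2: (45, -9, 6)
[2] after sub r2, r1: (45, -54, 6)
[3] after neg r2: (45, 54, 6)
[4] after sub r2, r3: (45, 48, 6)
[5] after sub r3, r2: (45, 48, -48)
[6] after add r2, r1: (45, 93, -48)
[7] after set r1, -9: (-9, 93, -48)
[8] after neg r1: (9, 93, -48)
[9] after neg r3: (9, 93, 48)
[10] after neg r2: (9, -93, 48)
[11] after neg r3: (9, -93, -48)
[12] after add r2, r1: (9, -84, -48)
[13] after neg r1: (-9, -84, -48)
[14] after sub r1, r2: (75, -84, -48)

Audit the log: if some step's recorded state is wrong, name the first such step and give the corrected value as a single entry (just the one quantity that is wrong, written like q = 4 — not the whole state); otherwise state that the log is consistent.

Recomputing the run from the initial state:
step 1: r1 = 45, r2 = -9, r3 = 6
step 2: r1 = 45, r2 = -54, r3 = 6
step 3: r1 = 45, r2 = 54, r3 = 6
step 4: r1 = 45, r2 = 48, r3 = 6
step 5: r1 = 45, r2 = 48, r3 = -42
step 6: r1 = 45, r2 = 93, r3 = -42
step 7: r1 = -9, r2 = 93, r3 = -42
step 8: r1 = 9, r2 = 93, r3 = -42
step 9: r1 = 9, r2 = 93, r3 = 42
step 10: r1 = 9, r2 = -93, r3 = 42
step 11: r1 = 9, r2 = -93, r3 = -42
step 12: r1 = 9, r2 = -84, r3 = -42
step 13: r1 = -9, r2 = -84, r3 = -42
step 14: r1 = 75, r2 = -84, r3 = -42
The first disagreement with the log is at step 5, where the value should be r3 = -42.

step 5, r3 = -42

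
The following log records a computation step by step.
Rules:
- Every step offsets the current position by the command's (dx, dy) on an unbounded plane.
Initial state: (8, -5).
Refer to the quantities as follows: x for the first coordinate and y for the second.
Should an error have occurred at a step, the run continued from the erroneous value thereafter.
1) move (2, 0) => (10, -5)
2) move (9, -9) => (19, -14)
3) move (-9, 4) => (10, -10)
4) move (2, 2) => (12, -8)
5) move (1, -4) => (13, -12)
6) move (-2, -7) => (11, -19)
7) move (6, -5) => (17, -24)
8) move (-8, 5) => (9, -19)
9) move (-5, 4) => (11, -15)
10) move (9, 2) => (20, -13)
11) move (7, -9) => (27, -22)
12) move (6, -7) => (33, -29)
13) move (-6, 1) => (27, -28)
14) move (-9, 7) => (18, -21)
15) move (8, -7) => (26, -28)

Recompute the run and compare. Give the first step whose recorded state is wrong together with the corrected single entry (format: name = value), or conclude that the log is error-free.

step 9, x = 4

Recomputing the run from the initial state:
step 1: x = 10, y = -5
step 2: x = 19, y = -14
step 3: x = 10, y = -10
step 4: x = 12, y = -8
step 5: x = 13, y = -12
step 6: x = 11, y = -19
step 7: x = 17, y = -24
step 8: x = 9, y = -19
step 9: x = 4, y = -15
step 10: x = 13, y = -13
step 11: x = 20, y = -22
step 12: x = 26, y = -29
step 13: x = 20, y = -28
step 14: x = 11, y = -21
step 15: x = 19, y = -28
The first disagreement with the log is at step 9, where the value should be x = 4.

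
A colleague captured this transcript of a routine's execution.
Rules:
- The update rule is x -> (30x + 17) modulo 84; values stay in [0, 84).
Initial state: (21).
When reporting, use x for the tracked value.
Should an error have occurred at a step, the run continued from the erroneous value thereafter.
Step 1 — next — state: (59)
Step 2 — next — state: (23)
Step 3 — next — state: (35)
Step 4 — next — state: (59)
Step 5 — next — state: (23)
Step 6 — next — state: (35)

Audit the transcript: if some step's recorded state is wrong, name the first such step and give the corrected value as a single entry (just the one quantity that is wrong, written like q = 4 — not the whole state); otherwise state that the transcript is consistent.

step 1: x = (30*21 + 17) mod 84 = 59 -> exactly as logged
step 2: x = (30*59 + 17) mod 84 = 23 -> matches
step 3: x = (30*23 + 17) mod 84 = 35 -> in agreement
step 4: x = (30*35 + 17) mod 84 = 59 -> exactly as logged
step 5: x = (30*59 + 17) mod 84 = 23 -> verified
step 6: x = (30*23 + 17) mod 84 = 35 -> checks out
Nothing is out of place; the run is error-free.

no error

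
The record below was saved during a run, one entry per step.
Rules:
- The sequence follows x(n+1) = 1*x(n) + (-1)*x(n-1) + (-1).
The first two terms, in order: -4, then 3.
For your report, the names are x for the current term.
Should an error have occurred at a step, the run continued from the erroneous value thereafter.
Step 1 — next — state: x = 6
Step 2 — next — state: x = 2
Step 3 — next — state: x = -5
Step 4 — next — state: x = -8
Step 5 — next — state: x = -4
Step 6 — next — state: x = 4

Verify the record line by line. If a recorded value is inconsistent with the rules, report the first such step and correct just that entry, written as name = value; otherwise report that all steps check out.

Recomputing the run from the initial state:
step 1: x = 6
step 2: x = 2
step 3: x = -5
step 4: x = -8
step 5: x = -4
step 6: x = 3
The first disagreement with the record is at step 6, where the value should be x = 3.

step 6, x = 3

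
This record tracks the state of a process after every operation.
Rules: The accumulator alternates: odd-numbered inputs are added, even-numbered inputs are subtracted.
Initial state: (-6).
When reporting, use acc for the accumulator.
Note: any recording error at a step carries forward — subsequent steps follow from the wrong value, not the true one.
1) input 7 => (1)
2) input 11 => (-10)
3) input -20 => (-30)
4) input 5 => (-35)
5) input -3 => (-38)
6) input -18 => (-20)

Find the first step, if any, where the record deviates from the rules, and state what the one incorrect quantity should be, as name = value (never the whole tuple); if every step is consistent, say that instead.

Recomputing the run from the initial state:
step 1: acc = 1
step 2: acc = -10
step 3: acc = -30
step 4: acc = -35
step 5: acc = -38
step 6: acc = -20
This matches the record at every step.

no error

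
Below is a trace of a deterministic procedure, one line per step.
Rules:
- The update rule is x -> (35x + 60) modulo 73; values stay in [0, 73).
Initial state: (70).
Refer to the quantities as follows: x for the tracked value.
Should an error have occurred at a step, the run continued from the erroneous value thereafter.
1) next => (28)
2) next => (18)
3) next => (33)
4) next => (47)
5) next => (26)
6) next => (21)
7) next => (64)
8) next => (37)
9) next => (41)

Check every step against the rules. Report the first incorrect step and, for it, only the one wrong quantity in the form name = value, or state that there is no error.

step 7, x = 65

step 1: x = (35*70 + 60) mod 73 = 28 -> confirmed correct
step 2: x = (35*28 + 60) mod 73 = 18 -> exactly as logged
step 3: x = (35*18 + 60) mod 73 = 33 -> consistent with the trace
step 4: x = (35*33 + 60) mod 73 = 47 -> same as recorded
step 5: x = (35*47 + 60) mod 73 = 26 -> consistent with the trace
step 6: x = (35*26 + 60) mod 73 = 21 -> matches
step 7: x = (35*21 + 60) mod 73 = 65 -> the trace disagrees here
Conclusion: step 7 carries the first error; the entry should be x = 65.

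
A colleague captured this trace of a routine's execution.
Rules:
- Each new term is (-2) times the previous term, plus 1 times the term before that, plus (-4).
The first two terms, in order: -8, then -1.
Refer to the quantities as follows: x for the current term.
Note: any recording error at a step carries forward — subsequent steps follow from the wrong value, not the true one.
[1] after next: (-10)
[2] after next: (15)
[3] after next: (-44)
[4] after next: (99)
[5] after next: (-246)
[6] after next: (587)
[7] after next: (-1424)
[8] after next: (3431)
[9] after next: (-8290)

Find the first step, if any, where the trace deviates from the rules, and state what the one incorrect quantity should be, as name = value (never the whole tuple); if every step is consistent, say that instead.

no error

Recomputing the run from the initial state:
step 1: x = -10
step 2: x = 15
step 3: x = -44
step 4: x = 99
step 5: x = -246
step 6: x = 587
step 7: x = -1424
step 8: x = 3431
step 9: x = -8290
This matches the trace at every step.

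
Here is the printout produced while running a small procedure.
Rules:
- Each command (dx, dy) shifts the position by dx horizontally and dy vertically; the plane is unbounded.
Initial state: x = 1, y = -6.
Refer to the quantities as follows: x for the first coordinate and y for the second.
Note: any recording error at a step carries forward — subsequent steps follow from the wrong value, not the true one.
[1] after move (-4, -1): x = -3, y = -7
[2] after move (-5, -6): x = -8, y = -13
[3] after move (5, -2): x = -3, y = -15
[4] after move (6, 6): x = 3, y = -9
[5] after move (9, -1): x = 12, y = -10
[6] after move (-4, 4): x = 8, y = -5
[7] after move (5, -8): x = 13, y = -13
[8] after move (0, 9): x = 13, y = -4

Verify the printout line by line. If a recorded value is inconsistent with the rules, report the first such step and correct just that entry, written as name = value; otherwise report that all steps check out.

step 6, y = -6

Step 1: x = 1 + (-4) = -3, y = -6 + (-1) = -7 — agrees with the printout.
Step 2: x = -3 + (-5) = -8, y = -7 + (-6) = -13 — consistent with the printout.
Step 3: x = -8 + (5) = -3, y = -13 + (-2) = -15 — no discrepancy.
Step 4: x = -3 + (6) = 3, y = -15 + (6) = -9 — no discrepancy.
Step 5: x = 3 + (9) = 12, y = -9 + (-1) = -10 — exactly as logged.
Step 6: x = 12 + (-4) = 8, y = -10 + (4) = -6 — a discrepancy with the printout.
Step 6 is the first one off; corrected, y = -6.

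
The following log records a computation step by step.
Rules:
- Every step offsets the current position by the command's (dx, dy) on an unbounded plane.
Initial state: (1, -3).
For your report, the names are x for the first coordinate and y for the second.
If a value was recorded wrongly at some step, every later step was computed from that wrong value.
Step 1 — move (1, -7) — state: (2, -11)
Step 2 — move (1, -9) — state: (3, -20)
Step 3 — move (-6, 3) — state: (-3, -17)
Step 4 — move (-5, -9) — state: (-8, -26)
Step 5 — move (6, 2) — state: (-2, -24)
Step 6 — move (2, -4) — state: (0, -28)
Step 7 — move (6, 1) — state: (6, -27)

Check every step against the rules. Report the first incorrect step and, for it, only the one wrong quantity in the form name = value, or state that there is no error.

step 1, y = -10

Recomputing the run from the initial state:
step 1: x = 2, y = -10
step 2: x = 3, y = -19
step 3: x = -3, y = -16
step 4: x = -8, y = -25
step 5: x = -2, y = -23
step 6: x = 0, y = -27
step 7: x = 6, y = -26
The first disagreement with the log is at step 1, where the value should be y = -10.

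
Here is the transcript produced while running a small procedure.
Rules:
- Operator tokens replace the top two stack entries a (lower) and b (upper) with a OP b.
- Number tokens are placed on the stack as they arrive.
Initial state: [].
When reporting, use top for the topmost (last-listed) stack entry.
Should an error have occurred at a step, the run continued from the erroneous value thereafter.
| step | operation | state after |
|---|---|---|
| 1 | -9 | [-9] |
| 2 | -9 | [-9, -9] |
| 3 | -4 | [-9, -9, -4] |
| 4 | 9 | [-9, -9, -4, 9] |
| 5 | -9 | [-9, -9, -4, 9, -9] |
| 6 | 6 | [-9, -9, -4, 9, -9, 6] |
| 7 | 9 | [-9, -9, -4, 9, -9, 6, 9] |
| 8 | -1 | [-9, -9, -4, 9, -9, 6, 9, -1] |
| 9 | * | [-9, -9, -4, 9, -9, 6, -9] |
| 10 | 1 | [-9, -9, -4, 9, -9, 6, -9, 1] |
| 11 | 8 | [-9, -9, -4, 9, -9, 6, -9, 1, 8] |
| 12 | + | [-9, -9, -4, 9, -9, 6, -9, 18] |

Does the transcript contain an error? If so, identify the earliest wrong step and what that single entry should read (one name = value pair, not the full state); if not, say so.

Recomputing the run from the initial state:
step 1: [-9]
step 2: [-9, -9]
step 3: [-9, -9, -4]
step 4: [-9, -9, -4, 9]
step 5: [-9, -9, -4, 9, -9]
step 6: [-9, -9, -4, 9, -9, 6]
step 7: [-9, -9, -4, 9, -9, 6, 9]
step 8: [-9, -9, -4, 9, -9, 6, 9, -1]
step 9: [-9, -9, -4, 9, -9, 6, -9]
step 10: [-9, -9, -4, 9, -9, 6, -9, 1]
step 11: [-9, -9, -4, 9, -9, 6, -9, 1, 8]
step 12: [-9, -9, -4, 9, -9, 6, -9, 9]
The first disagreement with the transcript is at step 12, where the value should be top = 9.

step 12, top = 9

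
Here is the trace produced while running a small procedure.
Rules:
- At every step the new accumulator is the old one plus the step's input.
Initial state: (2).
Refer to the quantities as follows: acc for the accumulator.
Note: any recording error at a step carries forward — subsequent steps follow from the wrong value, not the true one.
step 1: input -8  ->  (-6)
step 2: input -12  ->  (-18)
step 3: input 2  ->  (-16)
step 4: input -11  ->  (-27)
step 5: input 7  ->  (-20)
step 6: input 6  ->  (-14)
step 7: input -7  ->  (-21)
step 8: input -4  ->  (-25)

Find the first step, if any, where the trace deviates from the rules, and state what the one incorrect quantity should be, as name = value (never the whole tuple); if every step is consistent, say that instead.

no error

step 1: acc = 2 + -8 = -6 -> matches
step 2: acc = -6 + -12 = -18 -> exactly as logged
step 3: acc = -18 + 2 = -16 -> exactly as logged
step 4: acc = -16 + -11 = -27 -> confirmed correct
step 5: acc = -27 + 7 = -20 -> same as recorded
step 6: acc = -20 + 6 = -14 -> in agreement
step 7: acc = -14 + -7 = -21 -> matches
step 8: acc = -21 + -4 = -25 -> same as recorded
The whole run recomputes cleanly — no discrepancies.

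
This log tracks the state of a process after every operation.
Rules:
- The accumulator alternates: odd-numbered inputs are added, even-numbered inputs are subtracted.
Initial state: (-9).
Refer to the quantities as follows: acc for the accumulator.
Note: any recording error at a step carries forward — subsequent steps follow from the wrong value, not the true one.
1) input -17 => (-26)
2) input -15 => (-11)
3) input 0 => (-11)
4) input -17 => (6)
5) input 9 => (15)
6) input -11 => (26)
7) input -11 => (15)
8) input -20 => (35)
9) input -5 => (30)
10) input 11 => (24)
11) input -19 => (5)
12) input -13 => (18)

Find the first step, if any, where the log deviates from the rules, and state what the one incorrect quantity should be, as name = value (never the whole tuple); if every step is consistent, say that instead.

step 1: acc = -9 + -17 = -26 -> in agreement
step 2: acc = -26 - -15 = -11 -> same as recorded
step 3: acc = -11 + 0 = -11 -> checks out
step 4: acc = -11 - -17 = 6 -> consistent with the log
step 5: acc = 6 + 9 = 15 -> in agreement
step 6: acc = 15 - -11 = 26 -> matches
step 7: acc = 26 + -11 = 15 -> exactly as logged
step 8: acc = 15 - -20 = 35 -> exactly as logged
step 9: acc = 35 + -5 = 30 -> no discrepancy
step 10: acc = 30 - 11 = 19 -> the log has a different value
Conclusion: step 10 carries the first error; the entry should be acc = 19.

step 10, acc = 19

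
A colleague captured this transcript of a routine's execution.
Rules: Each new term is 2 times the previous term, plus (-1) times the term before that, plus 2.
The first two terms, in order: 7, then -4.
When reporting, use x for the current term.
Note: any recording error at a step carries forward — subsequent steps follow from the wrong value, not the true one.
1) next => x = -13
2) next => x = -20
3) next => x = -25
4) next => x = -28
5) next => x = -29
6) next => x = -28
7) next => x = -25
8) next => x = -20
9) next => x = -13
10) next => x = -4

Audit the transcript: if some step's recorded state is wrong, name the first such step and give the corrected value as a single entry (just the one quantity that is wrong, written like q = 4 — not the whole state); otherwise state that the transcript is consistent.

Step 1: x = 2*(-4) + (-1)*(7) + (2) = -13 — consistent with the transcript.
Step 2: x = 2*(-13) + (-1)*(-4) + (2) = -20 — verified.
Step 3: x = 2*(-20) + (-1)*(-13) + (2) = -25 — verified.
Step 4: x = 2*(-25) + (-1)*(-20) + (2) = -28 — checks out.
Step 5: x = 2*(-28) + (-1)*(-25) + (2) = -29 — checks out.
Step 6: x = 2*(-29) + (-1)*(-28) + (2) = -28 — agrees with the transcript.
Step 7: x = 2*(-28) + (-1)*(-29) + (2) = -25 — same as recorded.
Step 8: x = 2*(-25) + (-1)*(-28) + (2) = -20 — verified.
Step 9: x = 2*(-20) + (-1)*(-25) + (2) = -13 — same as recorded.
Step 10: x = 2*(-13) + (-1)*(-20) + (2) = -4 — same as recorded.
Each recorded entry agrees with the recomputation.

no error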